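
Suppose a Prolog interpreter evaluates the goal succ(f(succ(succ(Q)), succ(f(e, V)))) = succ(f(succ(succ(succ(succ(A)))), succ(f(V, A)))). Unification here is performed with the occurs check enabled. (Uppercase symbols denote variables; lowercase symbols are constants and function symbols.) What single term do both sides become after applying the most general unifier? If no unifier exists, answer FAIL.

succ(f(succ(succ(succ(succ(e)))), succ(f(e, e))))

Decompose succ/1: f(succ(succ(Q)), succ(f(e, V))) = f(succ(succ(succ(succ(A)))), succ(f(V, A))).
Decompose f/2: succ(succ(Q)) = succ(succ(succ(succ(A)))),  succ(f(e, V)) = succ(f(V, A)).
Decompose succ/1: succ(Q) = succ(succ(succ(A))).
Decompose succ/1: Q = succ(succ(A)).
Bind Q := succ(succ(A)); no other remaining equation mentions Q.
Decompose succ/1: f(e, V) = f(V, A).
Decompose f/2: e = V,  V = A.
Bind V := e; substituting into the remaining equation gives: e = A.
Bind A := e. Substituting into the earlier binding gives Q := succ(succ(e)).
Applying the MGU to either side gives succ(f(succ(succ(succ(succ(e)))), succ(f(e, e)))).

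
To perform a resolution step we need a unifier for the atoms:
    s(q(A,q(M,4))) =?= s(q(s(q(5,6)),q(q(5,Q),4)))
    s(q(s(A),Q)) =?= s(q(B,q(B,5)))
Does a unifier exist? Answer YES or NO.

YES

Decompose s/1: q(A,q(M,4)) =?= q(s(q(5,6)),q(q(5,Q),4)).
Decompose q/2: A =?= s(q(5,6)),  q(M,4) =?= q(q(5,Q),4).
Bind A := s(q(5,6)); substituting into the one remaining equation that mentions A gives: s(q(s(s(q(5,6))),Q)) =?= s(q(B,q(B,5))).
Decompose q/2: M =?= q(5,Q),  4 =?= 4.
Bind M := q(5,Q); no other remaining equation mentions M.
Delete trivial equation 4 =?= 4.
Decompose s/1: q(s(s(q(5,6))),Q) =?= q(B,q(B,5)).
Decompose q/2: s(s(q(5,6))) =?= B,  Q =?= q(B,5).
Bind B := s(s(q(5,6))); substituting into the remaining equation gives: Q =?= q(s(s(q(5,6))),5).
Bind Q := q(s(s(q(5,6))),5). Substituting into the earlier binding gives M := q(5,q(s(s(q(5,6))),5)).
No equations remain and no clash or occurs-check failure arose, so a unifier exists.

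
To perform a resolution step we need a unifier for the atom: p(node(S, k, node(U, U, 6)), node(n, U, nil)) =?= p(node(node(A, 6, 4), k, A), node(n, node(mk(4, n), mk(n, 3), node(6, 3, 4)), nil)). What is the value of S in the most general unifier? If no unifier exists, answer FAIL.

Decompose p/2: node(S, k, node(U, U, 6)) =?= node(node(A, 6, 4), k, A),  node(n, U, nil) =?= node(n, node(mk(4, n), mk(n, 3), node(6, 3, 4)), nil).
Decompose node/3: S =?= node(A, 6, 4),  k =?= k,  node(U, U, 6) =?= A.
Bind S := node(A, 6, 4); no other remaining equation mentions S.
Delete trivial equation k =?= k.
Bind A := node(U, U, 6); no other remaining equation mentions A. Substituting into the earlier binding gives S := node(node(U, U, 6), 6, 4).
Decompose node/3: n =?= n,  U =?= node(mk(4, n), mk(n, 3), node(6, 3, 4)),  nil =?= nil.
Delete trivial equation n =?= n.
Bind U := node(mk(4, n), mk(n, 3), node(6, 3, 4)); no other remaining equation mentions U. Substituting into the earlier bindings gives S := node(node(node(mk(4, n), mk(n, 3), node(6, 3, 4)), node(mk(4, n), mk(n, 3), node(6, 3, 4)), 6), 6, 4), A := node(node(mk(4, n), mk(n, 3), node(6, 3, 4)), node(mk(4, n), mk(n, 3), node(6, 3, 4)), 6).
Delete trivial equation nil =?= nil.
MGU = { S ↦ node(node(node(mk(4, n), mk(n, 3), node(6, 3, 4)), node(mk(4, n), mk(n, 3), node(6, 3, 4)), 6), 6, 4), A ↦ node(node(mk(4, n), mk(n, 3), node(6, 3, 4)), node(mk(4, n), mk(n, 3), node(6, 3, 4)), 6), U ↦ node(mk(4, n), mk(n, 3), node(6, 3, 4)) }, so S ↦ node(node(node(mk(4, n), mk(n, 3), node(6, 3, 4)), node(mk(4, n), mk(n, 3), node(6, 3, 4)), 6), 6, 4).

node(node(node(mk(4, n), mk(n, 3), node(6, 3, 4)), node(mk(4, n), mk(n, 3), node(6, 3, 4)), 6), 6, 4)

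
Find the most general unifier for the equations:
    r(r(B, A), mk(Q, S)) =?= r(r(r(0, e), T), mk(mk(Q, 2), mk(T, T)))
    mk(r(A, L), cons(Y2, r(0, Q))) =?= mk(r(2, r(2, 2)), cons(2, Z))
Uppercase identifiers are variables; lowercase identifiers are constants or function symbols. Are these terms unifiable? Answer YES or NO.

Decompose r/2: r(B, A) =?= r(r(0, e), T),  mk(Q, S) =?= mk(mk(Q, 2), mk(T, T)).
Decompose r/2: B =?= r(0, e),  A =?= T.
Bind B := r(0, e); no other remaining equation mentions B.
Bind A := T; substituting into the one remaining equation that mentions A gives: mk(r(T, L), cons(Y2, r(0, Q))) =?= mk(r(2, r(2, 2)), cons(2, Z)).
Decompose mk/2: Q =?= mk(Q, 2),  S =?= mk(T, T).
Occurs check fails: Q occurs in mk(Q, 2); the equation Q =?= mk(Q, 2) has no finite solution.

NO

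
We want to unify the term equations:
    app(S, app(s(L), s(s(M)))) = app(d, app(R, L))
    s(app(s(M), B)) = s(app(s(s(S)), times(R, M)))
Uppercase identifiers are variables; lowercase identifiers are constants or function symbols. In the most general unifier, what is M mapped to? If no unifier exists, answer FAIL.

s(d)

Decompose app/2: S = d,  app(s(L), s(s(M))) = app(R, L).
Bind S := d; substituting into the one remaining equation that mentions S gives: s(app(s(M), B)) = s(app(s(s(d)), times(R, M))).
Decompose app/2: s(L) = R,  s(s(M)) = L.
Bind R := s(L); substituting into the one remaining equation that mentions R gives: s(app(s(M), B)) = s(app(s(s(d)), times(s(L), M))).
Bind L := s(s(M)); substituting into the remaining equation gives: s(app(s(M), B)) = s(app(s(s(d)), times(s(s(s(M))), M))). Substituting into the earlier binding gives R := s(s(s(M))).
Decompose s/1: app(s(M), B) = app(s(s(d)), times(s(s(s(M))), M)).
Decompose app/2: s(M) = s(s(d)),  B = times(s(s(s(M))), M).
Decompose s/1: M = s(d).
Bind M := s(d); substituting into the remaining equation gives: B = times(s(s(s(s(d)))), s(d)). Substituting into the earlier bindings gives R := s(s(s(s(d)))), L := s(s(s(d))).
Bind B := times(s(s(s(s(d)))), s(d)).
MGU = { S ↦ d, R ↦ s(s(s(s(d)))), L ↦ s(s(s(d))), M ↦ s(d), B ↦ times(s(s(s(s(d)))), s(d)) }, so M ↦ s(d).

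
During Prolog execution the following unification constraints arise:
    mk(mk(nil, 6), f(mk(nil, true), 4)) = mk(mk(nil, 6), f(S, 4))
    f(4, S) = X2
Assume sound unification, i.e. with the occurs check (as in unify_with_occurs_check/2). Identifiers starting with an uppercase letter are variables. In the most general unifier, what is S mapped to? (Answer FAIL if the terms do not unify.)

Decompose mk/2: mk(nil, 6) = mk(nil, 6),  f(mk(nil, true), 4) = f(S, 4).
Delete trivial equation mk(nil, 6) = mk(nil, 6).
Decompose f/2: mk(nil, true) = S,  4 = 4.
Bind S := mk(nil, true); substituting into the one remaining equation that mentions S gives: f(4, mk(nil, true)) = X2.
Delete trivial equation 4 = 4.
Bind X2 := f(4, mk(nil, true)).
MGU = { S ↦ mk(nil, true), X2 ↦ f(4, mk(nil, true)) }, so S ↦ mk(nil, true).

mk(nil, true)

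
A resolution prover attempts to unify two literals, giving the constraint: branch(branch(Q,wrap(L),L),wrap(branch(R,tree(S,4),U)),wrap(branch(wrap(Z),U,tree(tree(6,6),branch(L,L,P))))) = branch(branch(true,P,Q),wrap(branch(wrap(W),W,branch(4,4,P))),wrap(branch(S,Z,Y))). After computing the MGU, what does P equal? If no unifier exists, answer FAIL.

Decompose branch/3: branch(Q,wrap(L),L) = branch(true,P,Q),  wrap(branch(R,tree(S,4),U)) = wrap(branch(wrap(W),W,branch(4,4,P))),  wrap(branch(wrap(Z),U,tree(tree(6,6),branch(L,L,P)))) = wrap(branch(S,Z,Y)).
Decompose branch/3: Q = true,  wrap(L) = P,  L = Q.
Bind Q := true; substituting into the one remaining equation that mentions Q gives: L = true.
Bind P := wrap(L); substituting into the 2 remaining equations that mention P gives: wrap(branch(R,tree(S,4),U)) = wrap(branch(wrap(W),W,branch(4,4,wrap(L)))),  wrap(branch(wrap(Z),U,tree(tree(6,6),branch(L,L,wrap(L))))) = wrap(branch(S,Z,Y)).
Bind L := true; substituting into the remaining equations gives: wrap(branch(R,tree(S,4),U)) = wrap(branch(wrap(W),W,branch(4,4,wrap(true)))),  wrap(branch(wrap(Z),U,tree(tree(6,6),branch(true,true,wrap(true))))) = wrap(branch(S,Z,Y)). Substituting into the earlier binding gives P := wrap(true).
Decompose wrap/1: branch(R,tree(S,4),U) = branch(wrap(W),W,branch(4,4,wrap(true))).
Decompose branch/3: R = wrap(W),  tree(S,4) = W,  U = branch(4,4,wrap(true)).
Bind R := wrap(W); no other remaining equation mentions R.
Bind W := tree(S,4); no other remaining equation mentions W. Substituting into the earlier binding gives R := wrap(tree(S,4)).
Bind U := branch(4,4,wrap(true)); substituting into the remaining equation gives: wrap(branch(wrap(Z),branch(4,4,wrap(true)),tree(tree(6,6),branch(true,true,wrap(true))))) = wrap(branch(S,Z,Y)).
Decompose wrap/1: branch(wrap(Z),branch(4,4,wrap(true)),tree(tree(6,6),branch(true,true,wrap(true)))) = branch(S,Z,Y).
Decompose branch/3: wrap(Z) = S,  branch(4,4,wrap(true)) = Z,  tree(tree(6,6),branch(true,true,wrap(true))) = Y.
Bind S := wrap(Z); no other remaining equation mentions S. Substituting into the earlier bindings gives R := wrap(tree(wrap(Z),4)), W := tree(wrap(Z),4).
Bind Z := branch(4,4,wrap(true)); no other remaining equation mentions Z. Substituting into the earlier bindings gives R := wrap(tree(wrap(branch(4,4,wrap(true))),4)), W := tree(wrap(branch(4,4,wrap(true))),4), S := wrap(branch(4,4,wrap(true))).
Bind Y := tree(tree(6,6),branch(true,true,wrap(true))).
MGU = { Q -> true, P -> wrap(true), L -> true, R -> wrap(tree(wrap(branch(4,4,wrap(true))),4)), W -> tree(wrap(branch(4,4,wrap(true))),4), U -> branch(4,4,wrap(true)), S -> wrap(branch(4,4,wrap(true))), Z -> branch(4,4,wrap(true)), Y -> tree(tree(6,6),branch(true,true,wrap(true))) }, so P -> wrap(true).

wrap(true)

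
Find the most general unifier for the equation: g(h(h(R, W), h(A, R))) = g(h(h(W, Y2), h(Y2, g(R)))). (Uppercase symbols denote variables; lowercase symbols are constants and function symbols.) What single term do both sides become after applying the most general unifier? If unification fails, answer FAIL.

Decompose g/1: h(h(R, W), h(A, R)) = h(h(W, Y2), h(Y2, g(R))).
Decompose h/2: h(R, W) = h(W, Y2),  h(A, R) = h(Y2, g(R)).
Decompose h/2: R = W,  W = Y2.
Bind R := W; substituting into the one remaining equation that mentions R gives: h(A, W) = h(Y2, g(W)).
Bind W := Y2; substituting into the remaining equation gives: h(A, Y2) = h(Y2, g(Y2)). Substituting into the earlier binding gives R := Y2.
Decompose h/2: A = Y2,  Y2 = g(Y2).
Bind A := Y2; no other remaining equation mentions A.
Occurs check fails: Y2 occurs in g(Y2); the equation Y2 = g(Y2) has no finite solution.

FAIL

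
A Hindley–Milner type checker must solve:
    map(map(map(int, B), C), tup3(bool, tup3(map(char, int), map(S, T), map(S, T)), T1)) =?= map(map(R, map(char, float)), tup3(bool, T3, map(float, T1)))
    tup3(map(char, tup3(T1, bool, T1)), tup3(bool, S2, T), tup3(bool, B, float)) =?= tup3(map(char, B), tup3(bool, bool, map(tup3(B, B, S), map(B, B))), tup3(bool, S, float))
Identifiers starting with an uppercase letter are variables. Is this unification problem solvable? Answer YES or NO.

Decompose map/2: map(map(int, B), C) =?= map(R, map(char, float)),  tup3(bool, tup3(map(char, int), map(S, T), map(S, T)), T1) =?= tup3(bool, T3, map(float, T1)).
Decompose map/2: map(int, B) =?= R,  C =?= map(char, float).
Bind R := map(int, B); no other remaining equation mentions R.
Bind C := map(char, float); no other remaining equation mentions C.
Decompose tup3/3: bool =?= bool,  tup3(map(char, int), map(S, T), map(S, T)) =?= T3,  T1 =?= map(float, T1).
Delete trivial equation bool =?= bool.
Bind T3 := tup3(map(char, int), map(S, T), map(S, T)); no other remaining equation mentions T3.
Occurs check fails: T1 occurs in map(float, T1); the equation T1 =?= map(float, T1) has no finite solution.

NO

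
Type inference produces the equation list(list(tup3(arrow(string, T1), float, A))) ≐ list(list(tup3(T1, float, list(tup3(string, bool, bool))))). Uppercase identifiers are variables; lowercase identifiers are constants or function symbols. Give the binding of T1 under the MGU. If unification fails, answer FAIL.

Decompose list/1: list(tup3(arrow(string, T1), float, A)) ≐ list(tup3(T1, float, list(tup3(string, bool, bool)))).
Decompose list/1: tup3(arrow(string, T1), float, A) ≐ tup3(T1, float, list(tup3(string, bool, bool))).
Decompose tup3/3: arrow(string, T1) ≐ T1,  float ≐ float,  A ≐ list(tup3(string, bool, bool)).
Occurs check fails: T1 occurs in arrow(string, T1); the equation T1 ≐ arrow(string, T1) has no finite solution.

FAIL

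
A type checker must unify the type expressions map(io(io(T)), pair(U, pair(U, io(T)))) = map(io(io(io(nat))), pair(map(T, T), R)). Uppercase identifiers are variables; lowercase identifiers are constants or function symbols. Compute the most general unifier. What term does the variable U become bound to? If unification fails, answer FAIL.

map(io(nat), io(nat))

Decompose map/2: io(io(T)) = io(io(io(nat))),  pair(U, pair(U, io(T))) = pair(map(T, T), R).
Decompose io/1: io(T) = io(io(nat)).
Decompose io/1: T = io(nat).
Bind T := io(nat); substituting into the remaining equation gives: pair(U, pair(U, io(io(nat)))) = pair(map(io(nat), io(nat)), R).
Decompose pair/2: U = map(io(nat), io(nat)),  pair(U, io(io(nat))) = R.
Bind U := map(io(nat), io(nat)); substituting into the remaining equation gives: pair(map(io(nat), io(nat)), io(io(nat))) = R.
Bind R := pair(map(io(nat), io(nat)), io(io(nat))).
MGU = { T ↦ io(nat), U ↦ map(io(nat), io(nat)), R ↦ pair(map(io(nat), io(nat)), io(io(nat))) }, so U ↦ map(io(nat), io(nat)).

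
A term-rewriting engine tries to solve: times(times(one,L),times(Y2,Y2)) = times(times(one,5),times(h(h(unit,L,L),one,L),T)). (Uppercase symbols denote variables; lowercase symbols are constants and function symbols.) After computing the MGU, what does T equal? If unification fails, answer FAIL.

h(h(unit,5,5),one,5)

Decompose times/2: times(one,L) = times(one,5),  times(Y2,Y2) = times(h(h(unit,L,L),one,L),T).
Decompose times/2: one = one,  L = 5.
Delete trivial equation one = one.
Bind L := 5; substituting into the remaining equation gives: times(Y2,Y2) = times(h(h(unit,5,5),one,5),T).
Decompose times/2: Y2 = h(h(unit,5,5),one,5),  Y2 = T.
Bind Y2 := h(h(unit,5,5),one,5); substituting into the remaining equation gives: h(h(unit,5,5),one,5) = T.
Bind T := h(h(unit,5,5),one,5).
MGU = { L ↦ 5, Y2 ↦ h(h(unit,5,5),one,5), T ↦ h(h(unit,5,5),one,5) }, so T ↦ h(h(unit,5,5),one,5).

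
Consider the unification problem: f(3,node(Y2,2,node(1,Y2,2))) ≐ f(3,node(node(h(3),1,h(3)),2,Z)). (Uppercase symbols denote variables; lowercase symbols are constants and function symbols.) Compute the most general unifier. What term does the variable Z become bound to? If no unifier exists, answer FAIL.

node(1,node(h(3),1,h(3)),2)

Decompose f/2: 3 ≐ 3,  node(Y2,2,node(1,Y2,2)) ≐ node(node(h(3),1,h(3)),2,Z).
Delete trivial equation 3 ≐ 3.
Decompose node/3: Y2 ≐ node(h(3),1,h(3)),  2 ≐ 2,  node(1,Y2,2) ≐ Z.
Bind Y2 := node(h(3),1,h(3)); substituting into the one remaining equation that mentions Y2 gives: node(1,node(h(3),1,h(3)),2) ≐ Z.
Delete trivial equation 2 ≐ 2.
Bind Z := node(1,node(h(3),1,h(3)),2).
MGU = { Y2 := node(h(3),1,h(3)), Z := node(1,node(h(3),1,h(3)),2) }, so Z := node(1,node(h(3),1,h(3)),2).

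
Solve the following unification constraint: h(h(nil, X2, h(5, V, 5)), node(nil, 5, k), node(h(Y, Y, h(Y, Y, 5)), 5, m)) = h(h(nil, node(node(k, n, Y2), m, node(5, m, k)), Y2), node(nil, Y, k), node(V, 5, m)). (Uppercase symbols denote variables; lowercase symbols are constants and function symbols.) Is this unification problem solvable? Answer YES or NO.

Decompose h/3: h(nil, X2, h(5, V, 5)) = h(nil, node(node(k, n, Y2), m, node(5, m, k)), Y2),  node(nil, 5, k) = node(nil, Y, k),  node(h(Y, Y, h(Y, Y, 5)), 5, m) = node(V, 5, m).
Decompose h/3: nil = nil,  X2 = node(node(k, n, Y2), m, node(5, m, k)),  h(5, V, 5) = Y2.
Delete trivial equation nil = nil.
Bind X2 := node(node(k, n, Y2), m, node(5, m, k)); no other remaining equation mentions X2.
Bind Y2 := h(5, V, 5); no other remaining equation mentions Y2. Substituting into the earlier binding gives X2 := node(node(k, n, h(5, V, 5)), m, node(5, m, k)).
Decompose node/3: nil = nil,  5 = Y,  k = k.
Delete trivial equation nil = nil.
Bind Y := 5; substituting into the one remaining equation that mentions Y gives: node(h(5, 5, h(5, 5, 5)), 5, m) = node(V, 5, m).
Delete trivial equation k = k.
Decompose node/3: h(5, 5, h(5, 5, 5)) = V,  5 = 5,  m = m.
Bind V := h(5, 5, h(5, 5, 5)); no other remaining equation mentions V. Substituting into the earlier bindings gives X2 := node(node(k, n, h(5, h(5, 5, h(5, 5, 5)), 5)), m, node(5, m, k)), Y2 := h(5, h(5, 5, h(5, 5, 5)), 5).
Delete trivial equation 5 = 5.
Delete trivial equation m = m.
No equations remain and no clash or occurs-check failure arose, so a unifier exists.

YES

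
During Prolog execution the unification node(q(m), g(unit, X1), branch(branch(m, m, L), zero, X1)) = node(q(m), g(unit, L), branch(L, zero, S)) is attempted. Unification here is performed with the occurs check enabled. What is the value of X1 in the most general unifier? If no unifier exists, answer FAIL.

FAIL

Decompose node/3: q(m) = q(m),  g(unit, X1) = g(unit, L),  branch(branch(m, m, L), zero, X1) = branch(L, zero, S).
Delete trivial equation q(m) = q(m).
Decompose g/2: unit = unit,  X1 = L.
Delete trivial equation unit = unit.
Bind X1 := L; substituting into the remaining equation gives: branch(branch(m, m, L), zero, L) = branch(L, zero, S).
Decompose branch/3: branch(m, m, L) = L,  zero = zero,  L = S.
Occurs check fails: L occurs in branch(m, m, L); the equation L = branch(m, m, L) has no finite solution.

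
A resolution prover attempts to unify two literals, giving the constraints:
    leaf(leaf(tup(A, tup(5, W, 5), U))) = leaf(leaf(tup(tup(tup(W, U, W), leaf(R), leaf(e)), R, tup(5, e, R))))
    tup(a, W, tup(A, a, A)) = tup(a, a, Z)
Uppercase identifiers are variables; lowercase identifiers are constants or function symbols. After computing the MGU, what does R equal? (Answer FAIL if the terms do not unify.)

Decompose leaf/1: leaf(tup(A, tup(5, W, 5), U)) = leaf(tup(tup(tup(W, U, W), leaf(R), leaf(e)), R, tup(5, e, R))).
Decompose leaf/1: tup(A, tup(5, W, 5), U) = tup(tup(tup(W, U, W), leaf(R), leaf(e)), R, tup(5, e, R)).
Decompose tup/3: A = tup(tup(W, U, W), leaf(R), leaf(e)),  tup(5, W, 5) = R,  U = tup(5, e, R).
Bind A := tup(tup(W, U, W), leaf(R), leaf(e)); substituting into the one remaining equation that mentions A gives: tup(a, W, tup(tup(tup(W, U, W), leaf(R), leaf(e)), a, tup(tup(W, U, W), leaf(R), leaf(e)))) = tup(a, a, Z).
Bind R := tup(5, W, 5); substituting into the remaining equations gives: U = tup(5, e, tup(5, W, 5)),  tup(a, W, tup(tup(tup(W, U, W), leaf(tup(5, W, 5)), leaf(e)), a, tup(tup(W, U, W), leaf(tup(5, W, 5)), leaf(e)))) = tup(a, a, Z). Substituting into the earlier binding gives A := tup(tup(W, U, W), leaf(tup(5, W, 5)), leaf(e)).
Bind U := tup(5, e, tup(5, W, 5)); substituting into the remaining equation gives: tup(a, W, tup(tup(tup(W, tup(5, e, tup(5, W, 5)), W), leaf(tup(5, W, 5)), leaf(e)), a, tup(tup(W, tup(5, e, tup(5, W, 5)), W), leaf(tup(5, W, 5)), leaf(e)))) = tup(a, a, Z). Substituting into the earlier binding gives A := tup(tup(W, tup(5, e, tup(5, W, 5)), W), leaf(tup(5, W, 5)), leaf(e)).
Decompose tup/3: a = a,  W = a,  tup(tup(tup(W, tup(5, e, tup(5, W, 5)), W), leaf(tup(5, W, 5)), leaf(e)), a, tup(tup(W, tup(5, e, tup(5, W, 5)), W), leaf(tup(5, W, 5)), leaf(e))) = Z.
Delete trivial equation a = a.
Bind W := a; substituting into the remaining equation gives: tup(tup(tup(a, tup(5, e, tup(5, a, 5)), a), leaf(tup(5, a, 5)), leaf(e)), a, tup(tup(a, tup(5, e, tup(5, a, 5)), a), leaf(tup(5, a, 5)), leaf(e))) = Z. Substituting into the earlier bindings gives A := tup(tup(a, tup(5, e, tup(5, a, 5)), a), leaf(tup(5, a, 5)), leaf(e)), R := tup(5, a, 5), U := tup(5, e, tup(5, a, 5)).
Bind Z := tup(tup(tup(a, tup(5, e, tup(5, a, 5)), a), leaf(tup(5, a, 5)), leaf(e)), a, tup(tup(a, tup(5, e, tup(5, a, 5)), a), leaf(tup(5, a, 5)), leaf(e))).
MGU = { A := tup(tup(a, tup(5, e, tup(5, a, 5)), a), leaf(tup(5, a, 5)), leaf(e)), R := tup(5, a, 5), U := tup(5, e, tup(5, a, 5)), W := a, Z := tup(tup(tup(a, tup(5, e, tup(5, a, 5)), a), leaf(tup(5, a, 5)), leaf(e)), a, tup(tup(a, tup(5, e, tup(5, a, 5)), a), leaf(tup(5, a, 5)), leaf(e))) }, so R := tup(5, a, 5).

tup(5, a, 5)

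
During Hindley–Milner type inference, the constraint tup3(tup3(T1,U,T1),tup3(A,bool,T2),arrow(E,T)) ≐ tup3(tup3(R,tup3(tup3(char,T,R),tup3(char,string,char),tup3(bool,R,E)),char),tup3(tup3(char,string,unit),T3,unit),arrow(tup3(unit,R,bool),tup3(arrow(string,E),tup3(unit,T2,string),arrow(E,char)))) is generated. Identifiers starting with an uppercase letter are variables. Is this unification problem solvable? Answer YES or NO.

Decompose tup3/3: tup3(T1,U,T1) ≐ tup3(R,tup3(tup3(char,T,R),tup3(char,string,char),tup3(bool,R,E)),char),  tup3(A,bool,T2) ≐ tup3(tup3(char,string,unit),T3,unit),  arrow(E,T) ≐ arrow(tup3(unit,R,bool),tup3(arrow(string,E),tup3(unit,T2,string),arrow(E,char))).
Decompose tup3/3: T1 ≐ R,  U ≐ tup3(tup3(char,T,R),tup3(char,string,char),tup3(bool,R,E)),  T1 ≐ char.
Bind T1 := R; substituting into the one remaining equation that mentions T1 gives: R ≐ char.
Bind U := tup3(tup3(char,T,R),tup3(char,string,char),tup3(bool,R,E)); no other remaining equation mentions U.
Bind R := char; substituting into the one remaining equation that mentions R gives: arrow(E,T) ≐ arrow(tup3(unit,char,bool),tup3(arrow(string,E),tup3(unit,T2,string),arrow(E,char))). Substituting into the earlier bindings gives T1 := char, U := tup3(tup3(char,T,char),tup3(char,string,char),tup3(bool,char,E)).
Decompose tup3/3: A ≐ tup3(char,string,unit),  bool ≐ T3,  T2 ≐ unit.
Bind A := tup3(char,string,unit); no other remaining equation mentions A.
Bind T3 := bool; no other remaining equation mentions T3.
Bind T2 := unit; substituting into the remaining equation gives: arrow(E,T) ≐ arrow(tup3(unit,char,bool),tup3(arrow(string,E),tup3(unit,unit,string),arrow(E,char))).
Decompose arrow/2: E ≐ tup3(unit,char,bool),  T ≐ tup3(arrow(string,E),tup3(unit,unit,string),arrow(E,char)).
Bind E := tup3(unit,char,bool); substituting into the remaining equation gives: T ≐ tup3(arrow(string,tup3(unit,char,bool)),tup3(unit,unit,string),arrow(tup3(unit,char,bool),char)). Substituting into the earlier binding gives U := tup3(tup3(char,T,char),tup3(char,string,char),tup3(bool,char,tup3(unit,char,bool))).
Bind T := tup3(arrow(string,tup3(unit,char,bool)),tup3(unit,unit,string),arrow(tup3(unit,char,bool),char)). Substituting into the earlier binding gives U := tup3(tup3(char,tup3(arrow(string,tup3(unit,char,bool)),tup3(unit,unit,string),arrow(tup3(unit,char,bool),char)),char),tup3(char,string,char),tup3(bool,char,tup3(unit,char,bool))).
No equations remain and no clash or occurs-check failure arose, so a unifier exists.

YES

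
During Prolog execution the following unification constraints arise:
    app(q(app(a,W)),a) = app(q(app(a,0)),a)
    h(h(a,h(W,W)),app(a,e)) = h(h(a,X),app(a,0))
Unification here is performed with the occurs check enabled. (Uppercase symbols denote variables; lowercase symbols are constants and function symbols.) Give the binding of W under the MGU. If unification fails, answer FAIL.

FAIL

Decompose app/2: q(app(a,W)) = q(app(a,0)),  a = a.
Decompose q/1: app(a,W) = app(a,0).
Decompose app/2: a = a,  W = 0.
Delete trivial equation a = a.
Bind W := 0; substituting into the one remaining equation that mentions W gives: h(h(a,h(0,0)),app(a,e)) = h(h(a,X),app(a,0)).
Delete trivial equation a = a.
Decompose h/2: h(a,h(0,0)) = h(a,X),  app(a,e) = app(a,0).
Decompose h/2: a = a,  h(0,0) = X.
Delete trivial equation a = a.
Bind X := h(0,0); no other remaining equation mentions X.
Decompose app/2: a = a,  e = 0.
Delete trivial equation a = a.
Clash: constants e and 0 differ; no unifier exists.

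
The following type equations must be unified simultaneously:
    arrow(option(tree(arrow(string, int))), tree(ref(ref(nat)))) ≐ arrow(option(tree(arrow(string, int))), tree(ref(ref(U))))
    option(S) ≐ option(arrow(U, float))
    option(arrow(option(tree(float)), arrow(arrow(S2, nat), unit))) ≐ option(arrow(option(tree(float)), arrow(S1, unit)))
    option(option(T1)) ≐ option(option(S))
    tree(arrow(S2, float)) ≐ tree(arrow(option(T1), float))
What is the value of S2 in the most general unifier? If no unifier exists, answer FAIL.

option(arrow(nat, float))

Decompose arrow/2: option(tree(arrow(string, int))) ≐ option(tree(arrow(string, int))),  tree(ref(ref(nat))) ≐ tree(ref(ref(U))).
Delete trivial equation option(tree(arrow(string, int))) ≐ option(tree(arrow(string, int))).
Decompose tree/1: ref(ref(nat)) ≐ ref(ref(U)).
Decompose ref/1: ref(nat) ≐ ref(U).
Decompose ref/1: nat ≐ U.
Bind U := nat; substituting into the one remaining equation that mentions U gives: option(S) ≐ option(arrow(nat, float)).
Decompose option/1: S ≐ arrow(nat, float).
Bind S := arrow(nat, float); substituting into the one remaining equation that mentions S gives: option(option(T1)) ≐ option(option(arrow(nat, float))).
Decompose option/1: arrow(option(tree(float)), arrow(arrow(S2, nat), unit)) ≐ arrow(option(tree(float)), arrow(S1, unit)).
Decompose arrow/2: option(tree(float)) ≐ option(tree(float)),  arrow(arrow(S2, nat), unit) ≐ arrow(S1, unit).
Delete trivial equation option(tree(float)) ≐ option(tree(float)).
Decompose arrow/2: arrow(S2, nat) ≐ S1,  unit ≐ unit.
Bind S1 := arrow(S2, nat); no other remaining equation mentions S1.
Delete trivial equation unit ≐ unit.
Decompose option/1: option(T1) ≐ option(arrow(nat, float)).
Decompose option/1: T1 ≐ arrow(nat, float).
Bind T1 := arrow(nat, float); substituting into the remaining equation gives: tree(arrow(S2, float)) ≐ tree(arrow(option(arrow(nat, float)), float)).
Decompose tree/1: arrow(S2, float) ≐ arrow(option(arrow(nat, float)), float).
Decompose arrow/2: S2 ≐ option(arrow(nat, float)),  float ≐ float.
Bind S2 := option(arrow(nat, float)); no other remaining equation mentions S2. Substituting into the earlier binding gives S1 := arrow(option(arrow(nat, float)), nat).
Delete trivial equation float ≐ float.
MGU = { U := nat, S := arrow(nat, float), S1 := arrow(option(arrow(nat, float)), nat), T1 := arrow(nat, float), S2 := option(arrow(nat, float)) }, so S2 := option(arrow(nat, float)).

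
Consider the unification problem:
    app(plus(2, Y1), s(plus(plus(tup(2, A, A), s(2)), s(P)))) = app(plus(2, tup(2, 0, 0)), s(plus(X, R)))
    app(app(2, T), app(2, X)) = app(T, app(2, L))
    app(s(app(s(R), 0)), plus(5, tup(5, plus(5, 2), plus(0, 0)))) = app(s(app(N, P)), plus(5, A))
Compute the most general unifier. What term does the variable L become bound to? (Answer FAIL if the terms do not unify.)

Decompose app/2: plus(2, Y1) = plus(2, tup(2, 0, 0)),  s(plus(plus(tup(2, A, A), s(2)), s(P))) = s(plus(X, R)).
Decompose plus/2: 2 = 2,  Y1 = tup(2, 0, 0).
Delete trivial equation 2 = 2.
Bind Y1 := tup(2, 0, 0); no other remaining equation mentions Y1.
Decompose s/1: plus(plus(tup(2, A, A), s(2)), s(P)) = plus(X, R).
Decompose plus/2: plus(tup(2, A, A), s(2)) = X,  s(P) = R.
Bind X := plus(tup(2, A, A), s(2)); substituting into the one remaining equation that mentions X gives: app(app(2, T), app(2, plus(tup(2, A, A), s(2)))) = app(T, app(2, L)).
Bind R := s(P); substituting into the one remaining equation that mentions R gives: app(s(app(s(s(P)), 0)), plus(5, tup(5, plus(5, 2), plus(0, 0)))) = app(s(app(N, P)), plus(5, A)).
Decompose app/2: app(2, T) = T,  app(2, plus(tup(2, A, A), s(2))) = app(2, L).
Occurs check fails: T occurs in app(2, T); the equation T = app(2, T) has no finite solution.

FAIL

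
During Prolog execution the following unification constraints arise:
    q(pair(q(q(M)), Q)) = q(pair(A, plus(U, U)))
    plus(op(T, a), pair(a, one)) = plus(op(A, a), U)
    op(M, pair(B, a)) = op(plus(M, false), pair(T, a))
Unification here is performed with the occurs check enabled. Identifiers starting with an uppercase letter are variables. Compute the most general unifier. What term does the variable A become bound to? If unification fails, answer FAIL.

FAIL

Decompose q/1: pair(q(q(M)), Q) = pair(A, plus(U, U)).
Decompose pair/2: q(q(M)) = A,  Q = plus(U, U).
Bind A := q(q(M)); substituting into the one remaining equation that mentions A gives: plus(op(T, a), pair(a, one)) = plus(op(q(q(M)), a), U).
Bind Q := plus(U, U); no other remaining equation mentions Q.
Decompose plus/2: op(T, a) = op(q(q(M)), a),  pair(a, one) = U.
Decompose op/2: T = q(q(M)),  a = a.
Bind T := q(q(M)); substituting into the one remaining equation that mentions T gives: op(M, pair(B, a)) = op(plus(M, false), pair(q(q(M)), a)).
Delete trivial equation a = a.
Bind U := pair(a, one); no other remaining equation mentions U. Substituting into the earlier binding gives Q := plus(pair(a, one), pair(a, one)).
Decompose op/2: M = plus(M, false),  pair(B, a) = pair(q(q(M)), a).
Occurs check fails: M occurs in plus(M, false); the equation M = plus(M, false) has no finite solution.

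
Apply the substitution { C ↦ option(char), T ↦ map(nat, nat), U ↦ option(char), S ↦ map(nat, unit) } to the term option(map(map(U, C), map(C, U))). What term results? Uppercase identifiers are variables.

option(map(map(option(char), option(char)), map(option(char), option(char))))

Replace each occurrence of C with option(char).
Replace each occurrence of U with option(char).
Result: option(map(map(option(char), option(char)), map(option(char), option(char)))).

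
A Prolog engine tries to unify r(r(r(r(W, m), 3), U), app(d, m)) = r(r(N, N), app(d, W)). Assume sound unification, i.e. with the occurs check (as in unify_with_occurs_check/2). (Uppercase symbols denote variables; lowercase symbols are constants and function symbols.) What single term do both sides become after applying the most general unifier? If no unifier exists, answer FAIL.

Decompose r/2: r(r(r(W, m), 3), U) = r(N, N),  app(d, m) = app(d, W).
Decompose r/2: r(r(W, m), 3) = N,  U = N.
Bind N := r(r(W, m), 3); substituting into the one remaining equation that mentions N gives: U = r(r(W, m), 3).
Bind U := r(r(W, m), 3); no other remaining equation mentions U.
Decompose app/2: d = d,  m = W.
Delete trivial equation d = d.
Bind W := m. Substituting into the earlier bindings gives N := r(r(m, m), 3), U := r(r(m, m), 3).
Applying the MGU to either side gives r(r(r(r(m, m), 3), r(r(m, m), 3)), app(d, m)).

r(r(r(r(m, m), 3), r(r(m, m), 3)), app(d, m))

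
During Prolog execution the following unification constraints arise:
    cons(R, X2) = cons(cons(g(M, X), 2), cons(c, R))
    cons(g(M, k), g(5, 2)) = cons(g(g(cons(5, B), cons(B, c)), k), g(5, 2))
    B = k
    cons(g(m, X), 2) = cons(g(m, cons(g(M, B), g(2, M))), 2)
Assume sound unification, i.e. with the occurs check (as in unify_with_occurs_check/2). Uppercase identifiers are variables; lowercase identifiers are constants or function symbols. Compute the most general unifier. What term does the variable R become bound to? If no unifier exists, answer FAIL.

cons(g(g(cons(5, k), cons(k, c)), cons(g(g(cons(5, k), cons(k, c)), k), g(2, g(cons(5, k), cons(k, c))))), 2)

Decompose cons/2: R = cons(g(M, X), 2),  X2 = cons(c, R).
Bind R := cons(g(M, X), 2); substituting into the one remaining equation that mentions R gives: X2 = cons(c, cons(g(M, X), 2)).
Bind X2 := cons(c, cons(g(M, X), 2)); no other remaining equation mentions X2.
Decompose cons/2: g(M, k) = g(g(cons(5, B), cons(B, c)), k),  g(5, 2) = g(5, 2).
Decompose g/2: M = g(cons(5, B), cons(B, c)),  k = k.
Bind M := g(cons(5, B), cons(B, c)); substituting into the one remaining equation that mentions M gives: cons(g(m, X), 2) = cons(g(m, cons(g(g(cons(5, B), cons(B, c)), B), g(2, g(cons(5, B), cons(B, c))))), 2). Substituting into the earlier bindings gives R := cons(g(g(cons(5, B), cons(B, c)), X), 2), X2 := cons(c, cons(g(g(cons(5, B), cons(B, c)), X), 2)).
Delete trivial equation k = k.
Delete trivial equation g(5, 2) = g(5, 2).
Bind B := k; substituting into the remaining equation gives: cons(g(m, X), 2) = cons(g(m, cons(g(g(cons(5, k), cons(k, c)), k), g(2, g(cons(5, k), cons(k, c))))), 2). Substituting into the earlier bindings gives R := cons(g(g(cons(5, k), cons(k, c)), X), 2), X2 := cons(c, cons(g(g(cons(5, k), cons(k, c)), X), 2)), M := g(cons(5, k), cons(k, c)).
Decompose cons/2: g(m, X) = g(m, cons(g(g(cons(5, k), cons(k, c)), k), g(2, g(cons(5, k), cons(k, c))))),  2 = 2.
Decompose g/2: m = m,  X = cons(g(g(cons(5, k), cons(k, c)), k), g(2, g(cons(5, k), cons(k, c)))).
Delete trivial equation m = m.
Bind X := cons(g(g(cons(5, k), cons(k, c)), k), g(2, g(cons(5, k), cons(k, c)))); no other remaining equation mentions X. Substituting into the earlier bindings gives R := cons(g(g(cons(5, k), cons(k, c)), cons(g(g(cons(5, k), cons(k, c)), k), g(2, g(cons(5, k), cons(k, c))))), 2), X2 := cons(c, cons(g(g(cons(5, k), cons(k, c)), cons(g(g(cons(5, k), cons(k, c)), k), g(2, g(cons(5, k), cons(k, c))))), 2)).
Delete trivial equation 2 = 2.
MGU = { R = cons(g(g(cons(5, k), cons(k, c)), cons(g(g(cons(5, k), cons(k, c)), k), g(2, g(cons(5, k), cons(k, c))))), 2), X2 = cons(c, cons(g(g(cons(5, k), cons(k, c)), cons(g(g(cons(5, k), cons(k, c)), k), g(2, g(cons(5, k), cons(k, c))))), 2)), M = g(cons(5, k), cons(k, c)), B = k, X = cons(g(g(cons(5, k), cons(k, c)), k), g(2, g(cons(5, k), cons(k, c)))) }, so R = cons(g(g(cons(5, k), cons(k, c)), cons(g(g(cons(5, k), cons(k, c)), k), g(2, g(cons(5, k), cons(k, c))))), 2).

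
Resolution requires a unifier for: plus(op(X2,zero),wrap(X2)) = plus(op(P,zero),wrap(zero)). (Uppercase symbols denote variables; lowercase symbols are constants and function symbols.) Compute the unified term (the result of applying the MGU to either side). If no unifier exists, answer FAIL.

Decompose plus/2: op(X2,zero) = op(P,zero),  wrap(X2) = wrap(zero).
Decompose op/2: X2 = P,  zero = zero.
Bind X2 := P; substituting into the one remaining equation that mentions X2 gives: wrap(P) = wrap(zero).
Delete trivial equation zero = zero.
Decompose wrap/1: P = zero.
Bind P := zero. Substituting into the earlier binding gives X2 := zero.
Applying the MGU to either side gives plus(op(zero,zero),wrap(zero)).

plus(op(zero,zero),wrap(zero))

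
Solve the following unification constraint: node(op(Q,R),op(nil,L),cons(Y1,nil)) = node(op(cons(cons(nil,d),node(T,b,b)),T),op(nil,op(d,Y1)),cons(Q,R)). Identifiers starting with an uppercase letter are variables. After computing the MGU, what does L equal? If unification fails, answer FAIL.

op(d,cons(cons(nil,d),node(nil,b,b)))

Decompose node/3: op(Q,R) = op(cons(cons(nil,d),node(T,b,b)),T),  op(nil,L) = op(nil,op(d,Y1)),  cons(Y1,nil) = cons(Q,R).
Decompose op/2: Q = cons(cons(nil,d),node(T,b,b)),  R = T.
Bind Q := cons(cons(nil,d),node(T,b,b)); substituting into the one remaining equation that mentions Q gives: cons(Y1,nil) = cons(cons(cons(nil,d),node(T,b,b)),R).
Bind R := T; substituting into the one remaining equation that mentions R gives: cons(Y1,nil) = cons(cons(cons(nil,d),node(T,b,b)),T).
Decompose op/2: nil = nil,  L = op(d,Y1).
Delete trivial equation nil = nil.
Bind L := op(d,Y1); no other remaining equation mentions L.
Decompose cons/2: Y1 = cons(cons(nil,d),node(T,b,b)),  nil = T.
Bind Y1 := cons(cons(nil,d),node(T,b,b)); no other remaining equation mentions Y1. Substituting into the earlier binding gives L := op(d,cons(cons(nil,d),node(T,b,b))).
Bind T := nil. Substituting into the earlier bindings gives Q := cons(cons(nil,d),node(nil,b,b)), R := nil, L := op(d,cons(cons(nil,d),node(nil,b,b))), Y1 := cons(cons(nil,d),node(nil,b,b)).
MGU = { Q ↦ cons(cons(nil,d),node(nil,b,b)), R ↦ nil, L ↦ op(d,cons(cons(nil,d),node(nil,b,b))), Y1 ↦ cons(cons(nil,d),node(nil,b,b)), T ↦ nil }, so L ↦ op(d,cons(cons(nil,d),node(nil,b,b))).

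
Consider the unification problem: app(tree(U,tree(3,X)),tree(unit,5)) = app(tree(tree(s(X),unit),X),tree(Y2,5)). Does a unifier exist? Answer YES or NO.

NO

Decompose app/2: tree(U,tree(3,X)) = tree(tree(s(X),unit),X),  tree(unit,5) = tree(Y2,5).
Decompose tree/2: U = tree(s(X),unit),  tree(3,X) = X.
Bind U := tree(s(X),unit); no other remaining equation mentions U.
Occurs check fails: X occurs in tree(3,X); the equation X = tree(3,X) has no finite solution.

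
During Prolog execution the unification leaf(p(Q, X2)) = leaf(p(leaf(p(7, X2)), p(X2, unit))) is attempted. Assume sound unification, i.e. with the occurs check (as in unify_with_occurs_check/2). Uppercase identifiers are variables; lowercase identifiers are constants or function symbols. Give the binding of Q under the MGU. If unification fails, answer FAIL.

Decompose leaf/1: p(Q, X2) = p(leaf(p(7, X2)), p(X2, unit)).
Decompose p/2: Q = leaf(p(7, X2)),  X2 = p(X2, unit).
Bind Q := leaf(p(7, X2)); no other remaining equation mentions Q.
Occurs check fails: X2 occurs in p(X2, unit); the equation X2 = p(X2, unit) has no finite solution.

FAIL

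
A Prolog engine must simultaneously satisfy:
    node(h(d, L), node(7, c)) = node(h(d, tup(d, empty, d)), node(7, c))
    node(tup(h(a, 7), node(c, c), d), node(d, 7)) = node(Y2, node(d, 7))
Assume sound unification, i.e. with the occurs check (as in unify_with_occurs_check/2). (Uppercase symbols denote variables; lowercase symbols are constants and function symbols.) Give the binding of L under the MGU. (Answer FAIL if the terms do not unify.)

tup(d, empty, d)

Decompose node/2: h(d, L) = h(d, tup(d, empty, d)),  node(7, c) = node(7, c).
Decompose h/2: d = d,  L = tup(d, empty, d).
Delete trivial equation d = d.
Bind L := tup(d, empty, d); no other remaining equation mentions L.
Delete trivial equation node(7, c) = node(7, c).
Decompose node/2: tup(h(a, 7), node(c, c), d) = Y2,  node(d, 7) = node(d, 7).
Bind Y2 := tup(h(a, 7), node(c, c), d); no other remaining equation mentions Y2.
Delete trivial equation node(d, 7) = node(d, 7).
MGU = { L -> tup(d, empty, d), Y2 -> tup(h(a, 7), node(c, c), d) }, so L -> tup(d, empty, d).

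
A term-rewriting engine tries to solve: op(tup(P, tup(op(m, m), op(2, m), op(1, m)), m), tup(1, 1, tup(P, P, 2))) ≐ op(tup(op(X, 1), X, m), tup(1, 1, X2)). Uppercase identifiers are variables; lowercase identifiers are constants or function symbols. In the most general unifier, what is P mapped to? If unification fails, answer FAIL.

Decompose op/2: tup(P, tup(op(m, m), op(2, m), op(1, m)), m) ≐ tup(op(X, 1), X, m),  tup(1, 1, tup(P, P, 2)) ≐ tup(1, 1, X2).
Decompose tup/3: P ≐ op(X, 1),  tup(op(m, m), op(2, m), op(1, m)) ≐ X,  m ≐ m.
Bind P := op(X, 1); substituting into the one remaining equation that mentions P gives: tup(1, 1, tup(op(X, 1), op(X, 1), 2)) ≐ tup(1, 1, X2).
Bind X := tup(op(m, m), op(2, m), op(1, m)); substituting into the one remaining equation that mentions X gives: tup(1, 1, tup(op(tup(op(m, m), op(2, m), op(1, m)), 1), op(tup(op(m, m), op(2, m), op(1, m)), 1), 2)) ≐ tup(1, 1, X2). Substituting into the earlier binding gives P := op(tup(op(m, m), op(2, m), op(1, m)), 1).
Delete trivial equation m ≐ m.
Decompose tup/3: 1 ≐ 1,  1 ≐ 1,  tup(op(tup(op(m, m), op(2, m), op(1, m)), 1), op(tup(op(m, m), op(2, m), op(1, m)), 1), 2) ≐ X2.
Delete trivial equation 1 ≐ 1.
Delete trivial equation 1 ≐ 1.
Bind X2 := tup(op(tup(op(m, m), op(2, m), op(1, m)), 1), op(tup(op(m, m), op(2, m), op(1, m)), 1), 2).
MGU = { P := op(tup(op(m, m), op(2, m), op(1, m)), 1), X := tup(op(m, m), op(2, m), op(1, m)), X2 := tup(op(tup(op(m, m), op(2, m), op(1, m)), 1), op(tup(op(m, m), op(2, m), op(1, m)), 1), 2) }, so P := op(tup(op(m, m), op(2, m), op(1, m)), 1).

op(tup(op(m, m), op(2, m), op(1, m)), 1)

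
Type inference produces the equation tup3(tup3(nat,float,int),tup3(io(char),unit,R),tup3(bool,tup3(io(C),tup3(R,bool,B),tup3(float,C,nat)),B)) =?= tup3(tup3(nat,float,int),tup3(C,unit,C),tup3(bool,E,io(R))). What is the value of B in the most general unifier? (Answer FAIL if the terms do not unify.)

io(io(char))

Decompose tup3/3: tup3(nat,float,int) =?= tup3(nat,float,int),  tup3(io(char),unit,R) =?= tup3(C,unit,C),  tup3(bool,tup3(io(C),tup3(R,bool,B),tup3(float,C,nat)),B) =?= tup3(bool,E,io(R)).
Delete trivial equation tup3(nat,float,int) =?= tup3(nat,float,int).
Decompose tup3/3: io(char) =?= C,  unit =?= unit,  R =?= C.
Bind C := io(char); substituting into the 2 remaining equations that mention C gives: R =?= io(char),  tup3(bool,tup3(io(io(char)),tup3(R,bool,B),tup3(float,io(char),nat)),B) =?= tup3(bool,E,io(R)).
Delete trivial equation unit =?= unit.
Bind R := io(char); substituting into the remaining equation gives: tup3(bool,tup3(io(io(char)),tup3(io(char),bool,B),tup3(float,io(char),nat)),B) =?= tup3(bool,E,io(io(char))).
Decompose tup3/3: bool =?= bool,  tup3(io(io(char)),tup3(io(char),bool,B),tup3(float,io(char),nat)) =?= E,  B =?= io(io(char)).
Delete trivial equation bool =?= bool.
Bind E := tup3(io(io(char)),tup3(io(char),bool,B),tup3(float,io(char),nat)); no other remaining equation mentions E.
Bind B := io(io(char)). Substituting into the earlier binding gives E := tup3(io(io(char)),tup3(io(char),bool,io(io(char))),tup3(float,io(char),nat)).
MGU = { C -> io(char), R -> io(char), E -> tup3(io(io(char)),tup3(io(char),bool,io(io(char))),tup3(float,io(char),nat)), B -> io(io(char)) }, so B -> io(io(char)).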